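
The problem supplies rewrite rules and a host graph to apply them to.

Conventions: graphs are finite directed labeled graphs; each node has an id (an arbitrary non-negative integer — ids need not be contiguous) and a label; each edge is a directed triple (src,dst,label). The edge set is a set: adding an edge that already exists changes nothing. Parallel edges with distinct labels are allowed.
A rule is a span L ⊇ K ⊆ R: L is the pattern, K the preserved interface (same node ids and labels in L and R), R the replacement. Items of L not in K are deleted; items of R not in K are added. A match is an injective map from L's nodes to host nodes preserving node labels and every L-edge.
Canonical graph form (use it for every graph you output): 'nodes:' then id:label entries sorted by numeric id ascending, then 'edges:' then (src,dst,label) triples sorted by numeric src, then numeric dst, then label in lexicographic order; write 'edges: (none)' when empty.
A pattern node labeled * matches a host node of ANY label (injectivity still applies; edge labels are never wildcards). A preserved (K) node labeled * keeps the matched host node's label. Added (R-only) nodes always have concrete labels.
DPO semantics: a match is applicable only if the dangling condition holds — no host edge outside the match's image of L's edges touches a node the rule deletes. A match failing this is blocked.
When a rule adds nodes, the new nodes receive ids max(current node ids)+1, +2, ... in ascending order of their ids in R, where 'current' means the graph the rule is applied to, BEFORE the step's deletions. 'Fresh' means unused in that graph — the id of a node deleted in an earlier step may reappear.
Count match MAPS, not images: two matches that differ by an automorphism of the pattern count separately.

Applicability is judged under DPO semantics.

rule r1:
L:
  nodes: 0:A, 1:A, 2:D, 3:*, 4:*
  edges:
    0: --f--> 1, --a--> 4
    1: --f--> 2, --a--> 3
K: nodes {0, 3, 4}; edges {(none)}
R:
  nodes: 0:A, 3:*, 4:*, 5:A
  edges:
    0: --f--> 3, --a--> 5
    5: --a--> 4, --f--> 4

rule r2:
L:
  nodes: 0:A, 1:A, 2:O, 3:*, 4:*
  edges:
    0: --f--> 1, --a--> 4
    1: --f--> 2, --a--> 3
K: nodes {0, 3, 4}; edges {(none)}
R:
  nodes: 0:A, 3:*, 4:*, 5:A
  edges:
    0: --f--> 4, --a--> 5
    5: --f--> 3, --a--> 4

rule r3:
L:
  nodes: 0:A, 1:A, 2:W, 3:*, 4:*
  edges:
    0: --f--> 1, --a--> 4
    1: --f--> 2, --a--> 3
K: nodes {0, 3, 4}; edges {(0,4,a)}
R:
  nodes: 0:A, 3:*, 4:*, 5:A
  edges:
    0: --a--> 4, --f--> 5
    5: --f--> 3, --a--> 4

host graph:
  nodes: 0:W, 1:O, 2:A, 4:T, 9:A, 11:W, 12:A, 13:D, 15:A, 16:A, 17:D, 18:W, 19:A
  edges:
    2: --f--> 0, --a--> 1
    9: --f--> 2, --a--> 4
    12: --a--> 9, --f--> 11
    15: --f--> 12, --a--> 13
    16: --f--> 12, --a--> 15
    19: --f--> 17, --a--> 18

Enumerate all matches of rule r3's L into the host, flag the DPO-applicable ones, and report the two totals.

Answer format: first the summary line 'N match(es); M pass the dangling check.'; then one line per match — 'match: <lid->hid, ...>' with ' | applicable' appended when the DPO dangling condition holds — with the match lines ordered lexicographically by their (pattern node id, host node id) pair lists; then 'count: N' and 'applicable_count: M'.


3 match(es); 1 pass the dangling check.
match: 0->9, 1->2, 2->0, 3->1, 4->4 | applicable
match: 0->15, 1->12, 2->11, 3->9, 4->13
match: 0->16, 1->12, 2->11, 3->9, 4->15
count: 3
applicable_count: 1


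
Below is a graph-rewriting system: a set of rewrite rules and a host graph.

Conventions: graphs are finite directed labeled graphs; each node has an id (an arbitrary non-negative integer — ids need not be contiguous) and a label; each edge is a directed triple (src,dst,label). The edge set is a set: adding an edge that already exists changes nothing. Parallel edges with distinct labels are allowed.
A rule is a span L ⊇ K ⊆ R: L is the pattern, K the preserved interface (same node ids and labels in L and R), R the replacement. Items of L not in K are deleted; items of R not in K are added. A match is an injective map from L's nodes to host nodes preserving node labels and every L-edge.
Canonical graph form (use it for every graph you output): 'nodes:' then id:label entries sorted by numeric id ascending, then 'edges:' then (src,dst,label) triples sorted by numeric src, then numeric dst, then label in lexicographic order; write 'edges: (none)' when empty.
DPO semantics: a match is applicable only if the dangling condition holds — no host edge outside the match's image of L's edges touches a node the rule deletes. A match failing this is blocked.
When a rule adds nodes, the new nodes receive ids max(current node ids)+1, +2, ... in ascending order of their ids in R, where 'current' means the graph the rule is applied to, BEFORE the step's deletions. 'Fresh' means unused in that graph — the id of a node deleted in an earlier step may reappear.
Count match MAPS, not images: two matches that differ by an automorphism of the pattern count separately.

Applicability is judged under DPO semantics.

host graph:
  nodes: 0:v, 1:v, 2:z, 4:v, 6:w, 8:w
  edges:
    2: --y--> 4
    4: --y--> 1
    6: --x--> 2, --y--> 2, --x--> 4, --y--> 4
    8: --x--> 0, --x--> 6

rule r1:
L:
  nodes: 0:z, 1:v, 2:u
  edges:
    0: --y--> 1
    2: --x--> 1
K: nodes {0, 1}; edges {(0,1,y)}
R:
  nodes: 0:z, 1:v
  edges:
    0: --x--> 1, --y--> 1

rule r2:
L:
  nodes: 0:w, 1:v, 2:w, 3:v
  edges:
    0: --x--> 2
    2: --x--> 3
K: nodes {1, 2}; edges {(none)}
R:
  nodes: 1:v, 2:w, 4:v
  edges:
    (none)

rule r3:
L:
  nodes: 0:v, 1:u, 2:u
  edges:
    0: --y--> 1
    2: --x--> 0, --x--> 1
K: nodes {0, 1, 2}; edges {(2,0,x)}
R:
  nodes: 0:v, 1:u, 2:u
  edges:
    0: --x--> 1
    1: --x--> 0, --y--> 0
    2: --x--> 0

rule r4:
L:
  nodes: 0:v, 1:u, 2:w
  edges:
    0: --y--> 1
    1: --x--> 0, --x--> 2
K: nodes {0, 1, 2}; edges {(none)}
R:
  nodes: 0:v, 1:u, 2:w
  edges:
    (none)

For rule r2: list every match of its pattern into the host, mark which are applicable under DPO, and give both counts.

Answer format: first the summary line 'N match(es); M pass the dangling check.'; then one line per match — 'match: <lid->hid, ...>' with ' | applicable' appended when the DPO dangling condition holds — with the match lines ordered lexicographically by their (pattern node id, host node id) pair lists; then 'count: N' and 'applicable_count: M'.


2 match(es); 0 pass the dangling check.
match: 0->8, 1->0, 2->6, 3->4
match: 0->8, 1->1, 2->6, 3->4
count: 2
applicable_count: 0


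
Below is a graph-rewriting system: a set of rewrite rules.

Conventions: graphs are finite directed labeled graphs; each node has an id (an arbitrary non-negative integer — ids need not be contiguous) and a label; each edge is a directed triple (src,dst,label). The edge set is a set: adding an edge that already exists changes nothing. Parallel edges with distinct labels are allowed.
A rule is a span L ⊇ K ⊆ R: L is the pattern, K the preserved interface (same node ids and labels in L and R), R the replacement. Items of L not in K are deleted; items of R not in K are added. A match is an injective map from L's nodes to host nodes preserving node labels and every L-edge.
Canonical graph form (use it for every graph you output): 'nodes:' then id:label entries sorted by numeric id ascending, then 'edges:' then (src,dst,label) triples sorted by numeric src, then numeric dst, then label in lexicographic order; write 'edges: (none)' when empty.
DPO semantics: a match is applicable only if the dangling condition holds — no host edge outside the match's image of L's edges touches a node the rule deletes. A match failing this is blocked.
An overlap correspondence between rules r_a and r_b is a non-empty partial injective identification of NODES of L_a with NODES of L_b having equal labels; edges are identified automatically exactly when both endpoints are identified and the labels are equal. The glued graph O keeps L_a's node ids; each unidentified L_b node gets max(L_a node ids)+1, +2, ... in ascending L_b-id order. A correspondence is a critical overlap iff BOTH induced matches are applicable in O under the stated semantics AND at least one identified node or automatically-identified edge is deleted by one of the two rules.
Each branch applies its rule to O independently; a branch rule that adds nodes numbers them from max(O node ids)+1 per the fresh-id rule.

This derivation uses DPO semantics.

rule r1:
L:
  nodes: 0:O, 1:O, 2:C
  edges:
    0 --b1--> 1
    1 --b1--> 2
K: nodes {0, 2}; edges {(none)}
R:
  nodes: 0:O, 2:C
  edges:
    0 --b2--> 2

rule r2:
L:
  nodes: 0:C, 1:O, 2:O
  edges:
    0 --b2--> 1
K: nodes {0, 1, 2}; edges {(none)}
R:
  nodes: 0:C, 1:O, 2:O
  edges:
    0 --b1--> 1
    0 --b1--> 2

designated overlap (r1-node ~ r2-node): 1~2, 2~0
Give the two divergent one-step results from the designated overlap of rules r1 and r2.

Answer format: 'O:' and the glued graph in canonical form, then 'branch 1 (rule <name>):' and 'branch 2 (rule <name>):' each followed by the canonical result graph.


O:
nodes: 0:O, 1:O, 2:C, 3:O
edges: (0,1,b1); (1,2,b1); (2,3,b2)
branch 1 (rule r1):
nodes: 0:O, 2:C, 3:O
edges: (0,2,b2); (2,3,b2)
branch 2 (rule r2):
nodes: 0:O, 1:O, 2:C, 3:O
edges: (0,1,b1); (1,2,b1); (2,1,b1); (2,3,b1)


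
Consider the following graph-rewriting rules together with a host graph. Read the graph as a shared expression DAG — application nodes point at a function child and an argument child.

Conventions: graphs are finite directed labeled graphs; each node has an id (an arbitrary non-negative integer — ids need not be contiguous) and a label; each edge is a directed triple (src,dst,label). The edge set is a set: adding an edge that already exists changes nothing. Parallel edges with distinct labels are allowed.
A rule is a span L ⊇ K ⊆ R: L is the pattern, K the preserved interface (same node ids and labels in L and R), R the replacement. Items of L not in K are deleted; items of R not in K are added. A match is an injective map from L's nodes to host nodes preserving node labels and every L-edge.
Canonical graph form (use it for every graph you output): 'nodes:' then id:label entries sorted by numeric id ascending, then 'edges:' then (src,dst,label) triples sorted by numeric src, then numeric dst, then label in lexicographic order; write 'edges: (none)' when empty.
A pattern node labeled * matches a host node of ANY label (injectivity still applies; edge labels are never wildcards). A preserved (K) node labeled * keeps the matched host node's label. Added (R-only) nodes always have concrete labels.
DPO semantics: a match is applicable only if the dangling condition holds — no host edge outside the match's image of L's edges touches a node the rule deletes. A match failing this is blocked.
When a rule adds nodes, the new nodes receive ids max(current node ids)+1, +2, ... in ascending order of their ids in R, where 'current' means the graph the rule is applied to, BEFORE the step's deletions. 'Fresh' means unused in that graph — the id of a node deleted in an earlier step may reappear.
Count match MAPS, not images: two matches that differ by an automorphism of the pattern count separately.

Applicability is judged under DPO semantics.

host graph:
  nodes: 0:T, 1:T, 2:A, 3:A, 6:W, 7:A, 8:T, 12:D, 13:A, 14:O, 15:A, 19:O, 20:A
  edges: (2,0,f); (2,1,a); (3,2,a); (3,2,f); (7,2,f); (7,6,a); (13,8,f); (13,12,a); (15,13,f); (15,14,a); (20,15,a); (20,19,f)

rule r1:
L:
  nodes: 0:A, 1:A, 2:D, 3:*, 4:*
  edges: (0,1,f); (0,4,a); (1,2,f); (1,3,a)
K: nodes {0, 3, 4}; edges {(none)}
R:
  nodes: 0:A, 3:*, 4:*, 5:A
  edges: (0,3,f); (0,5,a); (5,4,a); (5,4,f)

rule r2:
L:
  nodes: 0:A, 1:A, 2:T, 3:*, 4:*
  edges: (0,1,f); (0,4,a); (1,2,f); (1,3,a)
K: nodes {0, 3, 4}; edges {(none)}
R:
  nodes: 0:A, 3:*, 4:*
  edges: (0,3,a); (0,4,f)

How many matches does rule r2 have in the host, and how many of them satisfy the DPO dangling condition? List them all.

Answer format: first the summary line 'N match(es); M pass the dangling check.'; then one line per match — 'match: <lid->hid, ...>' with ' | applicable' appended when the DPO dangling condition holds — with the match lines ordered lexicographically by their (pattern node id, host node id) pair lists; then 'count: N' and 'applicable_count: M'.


2 match(es); 1 pass the dangling check.
match: 0->7, 1->2, 2->0, 3->1, 4->6
match: 0->15, 1->13, 2->8, 3->12, 4->14 | applicable
count: 2
applicable_count: 1


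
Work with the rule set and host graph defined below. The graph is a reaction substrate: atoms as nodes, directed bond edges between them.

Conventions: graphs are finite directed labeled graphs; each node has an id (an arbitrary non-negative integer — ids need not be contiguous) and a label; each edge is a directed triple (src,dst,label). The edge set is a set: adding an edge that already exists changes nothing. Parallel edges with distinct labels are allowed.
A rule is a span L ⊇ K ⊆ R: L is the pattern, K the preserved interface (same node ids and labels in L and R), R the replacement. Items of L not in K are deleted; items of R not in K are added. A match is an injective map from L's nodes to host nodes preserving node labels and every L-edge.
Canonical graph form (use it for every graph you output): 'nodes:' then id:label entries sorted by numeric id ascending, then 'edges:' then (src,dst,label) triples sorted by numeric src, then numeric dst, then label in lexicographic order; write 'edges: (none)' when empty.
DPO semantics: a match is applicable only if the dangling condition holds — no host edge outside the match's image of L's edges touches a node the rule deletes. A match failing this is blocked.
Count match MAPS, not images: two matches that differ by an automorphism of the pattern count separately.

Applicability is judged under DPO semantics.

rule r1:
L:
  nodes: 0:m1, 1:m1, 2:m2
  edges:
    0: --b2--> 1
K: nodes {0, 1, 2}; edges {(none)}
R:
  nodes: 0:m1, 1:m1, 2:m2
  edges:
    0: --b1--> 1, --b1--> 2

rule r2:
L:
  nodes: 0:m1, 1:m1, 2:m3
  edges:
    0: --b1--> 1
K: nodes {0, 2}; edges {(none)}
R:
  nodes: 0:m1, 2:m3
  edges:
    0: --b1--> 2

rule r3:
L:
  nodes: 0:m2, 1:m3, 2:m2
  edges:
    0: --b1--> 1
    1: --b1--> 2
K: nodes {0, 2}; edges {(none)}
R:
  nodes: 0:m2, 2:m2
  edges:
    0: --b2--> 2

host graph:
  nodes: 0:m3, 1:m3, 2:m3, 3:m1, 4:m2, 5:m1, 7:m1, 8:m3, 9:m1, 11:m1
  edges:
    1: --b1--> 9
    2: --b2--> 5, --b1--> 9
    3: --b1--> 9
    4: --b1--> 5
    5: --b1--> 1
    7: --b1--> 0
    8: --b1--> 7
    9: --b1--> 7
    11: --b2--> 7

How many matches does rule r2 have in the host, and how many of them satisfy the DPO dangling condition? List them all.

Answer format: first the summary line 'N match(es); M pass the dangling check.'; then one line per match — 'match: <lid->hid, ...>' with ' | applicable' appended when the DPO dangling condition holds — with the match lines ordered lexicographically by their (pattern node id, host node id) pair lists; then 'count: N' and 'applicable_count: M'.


8 match(es); 0 pass the dangling check.
match: 0->3, 1->9, 2->0
match: 0->3, 1->9, 2->1
match: 0->3, 1->9, 2->2
match: 0->3, 1->9, 2->8
match: 0->9, 1->7, 2->0
match: 0->9, 1->7, 2->1
match: 0->9, 1->7, 2->2
match: 0->9, 1->7, 2->8
count: 8
applicable_count: 0


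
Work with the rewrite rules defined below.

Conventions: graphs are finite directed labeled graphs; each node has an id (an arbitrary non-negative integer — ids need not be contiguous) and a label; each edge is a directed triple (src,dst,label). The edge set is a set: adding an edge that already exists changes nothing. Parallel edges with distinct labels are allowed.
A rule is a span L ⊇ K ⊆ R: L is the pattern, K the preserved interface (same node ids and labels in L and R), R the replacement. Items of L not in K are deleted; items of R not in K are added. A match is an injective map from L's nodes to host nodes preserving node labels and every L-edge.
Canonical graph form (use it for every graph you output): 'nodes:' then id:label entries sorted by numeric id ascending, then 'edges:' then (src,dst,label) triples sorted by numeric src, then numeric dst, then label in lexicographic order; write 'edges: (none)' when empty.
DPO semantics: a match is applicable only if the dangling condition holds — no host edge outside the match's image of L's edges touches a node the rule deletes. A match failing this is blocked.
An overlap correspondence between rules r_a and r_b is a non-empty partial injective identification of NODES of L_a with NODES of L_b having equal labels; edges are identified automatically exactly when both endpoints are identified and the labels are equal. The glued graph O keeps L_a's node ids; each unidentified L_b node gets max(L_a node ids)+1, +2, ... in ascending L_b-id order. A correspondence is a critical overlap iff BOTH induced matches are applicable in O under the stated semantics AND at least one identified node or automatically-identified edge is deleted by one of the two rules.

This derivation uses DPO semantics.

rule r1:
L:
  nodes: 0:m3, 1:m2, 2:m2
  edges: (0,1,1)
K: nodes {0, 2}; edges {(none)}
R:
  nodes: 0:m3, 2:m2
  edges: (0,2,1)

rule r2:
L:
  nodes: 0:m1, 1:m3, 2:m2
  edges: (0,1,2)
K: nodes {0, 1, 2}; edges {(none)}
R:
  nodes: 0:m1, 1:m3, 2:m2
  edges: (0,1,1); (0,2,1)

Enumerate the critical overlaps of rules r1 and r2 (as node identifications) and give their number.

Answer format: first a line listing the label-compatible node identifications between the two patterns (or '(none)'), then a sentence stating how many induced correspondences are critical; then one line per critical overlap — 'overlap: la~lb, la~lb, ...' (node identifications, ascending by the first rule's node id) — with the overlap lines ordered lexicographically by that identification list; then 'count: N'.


label-compatible node identifications between L(r1) and L(r2): 0~1, 1~2, 2~2
2 of the induced correspondences are critical overlaps of r1 and r2.
overlap: 0~1, 1~2
overlap: 1~2
count: 2


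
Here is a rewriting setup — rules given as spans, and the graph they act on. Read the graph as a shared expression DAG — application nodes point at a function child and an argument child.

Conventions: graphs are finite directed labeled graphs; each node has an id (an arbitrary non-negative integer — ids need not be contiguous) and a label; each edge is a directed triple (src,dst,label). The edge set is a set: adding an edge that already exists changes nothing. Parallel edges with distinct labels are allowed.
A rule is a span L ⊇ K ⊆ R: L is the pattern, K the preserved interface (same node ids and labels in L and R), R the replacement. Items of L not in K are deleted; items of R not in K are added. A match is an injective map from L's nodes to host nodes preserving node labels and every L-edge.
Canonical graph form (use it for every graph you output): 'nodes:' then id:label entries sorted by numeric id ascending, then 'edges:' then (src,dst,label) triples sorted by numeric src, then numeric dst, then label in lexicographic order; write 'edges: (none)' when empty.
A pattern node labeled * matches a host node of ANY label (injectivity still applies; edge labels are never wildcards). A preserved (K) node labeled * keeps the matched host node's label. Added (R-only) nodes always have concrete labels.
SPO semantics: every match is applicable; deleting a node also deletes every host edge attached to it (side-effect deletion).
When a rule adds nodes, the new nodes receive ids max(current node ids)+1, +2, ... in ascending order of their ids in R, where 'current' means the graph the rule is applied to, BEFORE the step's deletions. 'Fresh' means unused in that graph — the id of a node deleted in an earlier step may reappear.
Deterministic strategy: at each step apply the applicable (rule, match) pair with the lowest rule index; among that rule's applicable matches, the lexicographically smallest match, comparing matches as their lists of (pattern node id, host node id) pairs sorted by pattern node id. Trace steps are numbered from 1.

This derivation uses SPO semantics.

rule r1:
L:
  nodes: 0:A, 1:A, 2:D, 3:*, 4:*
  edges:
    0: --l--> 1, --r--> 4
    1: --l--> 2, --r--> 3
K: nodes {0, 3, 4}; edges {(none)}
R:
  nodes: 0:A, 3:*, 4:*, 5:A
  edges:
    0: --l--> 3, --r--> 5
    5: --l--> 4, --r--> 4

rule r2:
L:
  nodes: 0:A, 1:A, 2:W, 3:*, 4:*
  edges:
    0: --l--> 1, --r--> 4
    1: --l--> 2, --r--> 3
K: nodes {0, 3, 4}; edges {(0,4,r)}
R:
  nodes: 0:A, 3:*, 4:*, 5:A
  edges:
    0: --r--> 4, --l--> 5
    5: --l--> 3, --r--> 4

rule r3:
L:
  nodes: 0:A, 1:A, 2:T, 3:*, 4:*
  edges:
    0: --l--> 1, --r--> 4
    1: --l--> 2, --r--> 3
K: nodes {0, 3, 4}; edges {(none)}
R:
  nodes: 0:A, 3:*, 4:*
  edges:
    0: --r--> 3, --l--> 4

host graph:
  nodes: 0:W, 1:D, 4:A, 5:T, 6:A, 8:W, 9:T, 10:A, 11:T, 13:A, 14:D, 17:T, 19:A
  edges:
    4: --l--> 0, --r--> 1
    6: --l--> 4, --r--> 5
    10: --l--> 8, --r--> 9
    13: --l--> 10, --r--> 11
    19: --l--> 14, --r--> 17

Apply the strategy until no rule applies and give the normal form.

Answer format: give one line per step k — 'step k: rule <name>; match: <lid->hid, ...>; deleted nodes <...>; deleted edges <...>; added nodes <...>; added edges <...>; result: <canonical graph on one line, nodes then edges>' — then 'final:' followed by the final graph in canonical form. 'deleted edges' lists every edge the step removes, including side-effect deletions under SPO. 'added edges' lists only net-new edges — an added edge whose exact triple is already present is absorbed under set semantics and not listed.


step 1: rule r2; match: 0->6, 1->4, 2->0, 3->1, 4->5; deleted nodes 0, 4; deleted edges (4,0,l); (4,1,r); (6,4,l); added nodes 20; added edges (6,20,l); (20,1,l); (20,5,r); result: nodes: 1:D, 5:T, 6:A, 8:W, 9:T, 10:A, 11:T, 13:A, 14:D, 17:T, 19:A, 20:A edges: (6,5,r); (6,20,l); (10,8,l); (10,9,r); (13,10,l); (13,11,r); (19,14,l); (19,17,r); (20,1,l); (20,5,r)
step 2: rule r2; match: 0->13, 1->10, 2->8, 3->9, 4->11; deleted nodes 8, 10; deleted edges (10,8,l); (10,9,r); (13,10,l); added nodes 21; added edges (13,21,l); (21,9,l); (21,11,r); result: nodes: 1:D, 5:T, 6:A, 9:T, 11:T, 13:A, 14:D, 17:T, 19:A, 20:A, 21:A edges: (6,5,r); (6,20,l); (13,11,r); (13,21,l); (19,14,l); (19,17,r); (20,1,l); (20,5,r); (21,9,l); (21,11,r)
final:
nodes: 1:D, 5:T, 6:A, 9:T, 11:T, 13:A, 14:D, 17:T, 19:A, 20:A, 21:A
edges: (6,5,r); (6,20,l); (13,11,r); (13,21,l); (19,14,l); (19,17,r); (20,1,l); (20,5,r); (21,9,l); (21,11,r)


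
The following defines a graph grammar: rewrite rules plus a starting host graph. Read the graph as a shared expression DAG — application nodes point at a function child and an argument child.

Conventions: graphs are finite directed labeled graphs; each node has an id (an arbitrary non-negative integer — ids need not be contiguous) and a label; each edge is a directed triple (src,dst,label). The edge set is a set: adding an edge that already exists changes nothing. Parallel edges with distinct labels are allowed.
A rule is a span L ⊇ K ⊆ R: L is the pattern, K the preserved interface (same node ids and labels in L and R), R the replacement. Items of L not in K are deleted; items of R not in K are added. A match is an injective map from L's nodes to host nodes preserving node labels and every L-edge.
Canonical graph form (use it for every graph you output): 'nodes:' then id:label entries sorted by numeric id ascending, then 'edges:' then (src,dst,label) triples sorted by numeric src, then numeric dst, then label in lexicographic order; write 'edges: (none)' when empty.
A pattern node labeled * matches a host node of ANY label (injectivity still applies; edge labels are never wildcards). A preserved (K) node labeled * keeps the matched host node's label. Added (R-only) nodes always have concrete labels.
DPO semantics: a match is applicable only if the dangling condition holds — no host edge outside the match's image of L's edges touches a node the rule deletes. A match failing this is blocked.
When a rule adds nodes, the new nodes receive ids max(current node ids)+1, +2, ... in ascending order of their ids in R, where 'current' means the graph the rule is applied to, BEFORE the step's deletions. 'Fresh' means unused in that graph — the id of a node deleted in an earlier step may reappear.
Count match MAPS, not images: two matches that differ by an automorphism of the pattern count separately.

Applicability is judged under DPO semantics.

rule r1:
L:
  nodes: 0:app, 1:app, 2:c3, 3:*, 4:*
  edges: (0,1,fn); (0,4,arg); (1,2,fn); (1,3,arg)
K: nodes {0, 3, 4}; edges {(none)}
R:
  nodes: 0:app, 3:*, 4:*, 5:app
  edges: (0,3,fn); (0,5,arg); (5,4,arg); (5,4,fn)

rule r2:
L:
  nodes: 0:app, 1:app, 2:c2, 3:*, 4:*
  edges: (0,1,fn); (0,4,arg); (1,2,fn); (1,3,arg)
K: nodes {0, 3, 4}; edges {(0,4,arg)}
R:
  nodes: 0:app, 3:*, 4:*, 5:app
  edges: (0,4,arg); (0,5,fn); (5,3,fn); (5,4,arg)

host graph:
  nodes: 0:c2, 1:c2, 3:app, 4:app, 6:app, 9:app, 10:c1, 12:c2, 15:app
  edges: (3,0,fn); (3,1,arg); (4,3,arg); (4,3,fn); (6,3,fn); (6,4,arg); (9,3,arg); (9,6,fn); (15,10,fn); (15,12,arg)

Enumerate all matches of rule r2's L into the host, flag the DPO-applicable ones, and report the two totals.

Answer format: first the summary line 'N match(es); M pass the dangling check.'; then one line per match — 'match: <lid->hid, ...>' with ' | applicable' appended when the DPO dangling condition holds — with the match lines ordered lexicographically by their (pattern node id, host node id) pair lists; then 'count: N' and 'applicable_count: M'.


1 match(es); 0 pass the dangling check.
match: 0->6, 1->3, 2->0, 3->1, 4->4
count: 1
applicable_count: 0


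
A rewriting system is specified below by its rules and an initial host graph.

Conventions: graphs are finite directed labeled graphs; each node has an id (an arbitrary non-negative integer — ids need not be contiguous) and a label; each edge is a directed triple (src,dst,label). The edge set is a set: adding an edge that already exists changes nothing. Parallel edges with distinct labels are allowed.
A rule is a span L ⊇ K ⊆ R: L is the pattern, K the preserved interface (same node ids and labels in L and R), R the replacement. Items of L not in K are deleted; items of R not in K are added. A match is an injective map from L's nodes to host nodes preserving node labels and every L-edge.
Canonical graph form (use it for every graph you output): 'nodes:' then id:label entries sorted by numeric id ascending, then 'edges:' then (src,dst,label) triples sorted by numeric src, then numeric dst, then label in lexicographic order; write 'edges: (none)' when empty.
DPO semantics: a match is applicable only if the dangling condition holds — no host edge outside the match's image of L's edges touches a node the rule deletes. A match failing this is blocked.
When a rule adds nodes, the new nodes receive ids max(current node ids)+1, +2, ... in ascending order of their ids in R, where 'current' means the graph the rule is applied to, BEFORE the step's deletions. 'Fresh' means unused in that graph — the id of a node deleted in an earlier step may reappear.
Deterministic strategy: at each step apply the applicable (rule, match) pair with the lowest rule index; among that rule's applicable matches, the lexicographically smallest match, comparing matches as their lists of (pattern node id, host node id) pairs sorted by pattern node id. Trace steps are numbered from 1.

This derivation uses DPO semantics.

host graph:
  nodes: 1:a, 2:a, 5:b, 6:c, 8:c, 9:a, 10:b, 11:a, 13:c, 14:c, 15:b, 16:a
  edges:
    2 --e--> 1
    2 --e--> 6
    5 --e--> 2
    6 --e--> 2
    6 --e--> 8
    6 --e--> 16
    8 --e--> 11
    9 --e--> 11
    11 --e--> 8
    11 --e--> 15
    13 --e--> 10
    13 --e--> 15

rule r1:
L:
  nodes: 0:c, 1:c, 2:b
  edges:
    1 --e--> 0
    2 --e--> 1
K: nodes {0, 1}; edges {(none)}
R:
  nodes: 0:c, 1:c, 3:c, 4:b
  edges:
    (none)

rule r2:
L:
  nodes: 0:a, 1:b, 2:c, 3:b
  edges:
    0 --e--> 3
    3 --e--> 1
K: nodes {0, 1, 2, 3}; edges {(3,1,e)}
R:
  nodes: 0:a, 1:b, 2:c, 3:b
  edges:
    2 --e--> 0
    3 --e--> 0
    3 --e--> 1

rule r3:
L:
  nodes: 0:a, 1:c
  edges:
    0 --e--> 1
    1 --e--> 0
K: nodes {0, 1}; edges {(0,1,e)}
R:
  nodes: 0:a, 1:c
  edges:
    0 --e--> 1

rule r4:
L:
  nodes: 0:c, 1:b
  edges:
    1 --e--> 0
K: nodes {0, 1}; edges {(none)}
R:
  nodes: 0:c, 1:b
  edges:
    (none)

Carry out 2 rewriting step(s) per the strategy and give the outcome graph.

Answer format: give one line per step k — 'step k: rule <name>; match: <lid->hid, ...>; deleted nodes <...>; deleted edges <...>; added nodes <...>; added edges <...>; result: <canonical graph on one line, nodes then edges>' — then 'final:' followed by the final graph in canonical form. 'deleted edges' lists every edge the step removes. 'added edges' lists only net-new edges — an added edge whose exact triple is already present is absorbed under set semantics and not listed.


step 1: rule r3; match: 0->2, 1->6; deleted nodes (none); deleted edges (6,2,e); added nodes (none); added edges (none); result: nodes: 1:a, 2:a, 5:b, 6:c, 8:c, 9:a, 10:b, 11:a, 13:c, 14:c, 15:b, 16:a edges: (2,1,e); (2,6,e); (5,2,e); (6,8,e); (6,16,e); (8,11,e); (9,11,e); (11,8,e); (11,15,e); (13,10,e); (13,15,e)
step 2: rule r3; match: 0->11, 1->8; deleted nodes (none); deleted edges (8,11,e); added nodes (none); added edges (none); result: nodes: 1:a, 2:a, 5:b, 6:c, 8:c, 9:a, 10:b, 11:a, 13:c, 14:c, 15:b, 16:a edges: (2,1,e); (2,6,e); (5,2,e); (6,8,e); (6,16,e); (9,11,e); (11,8,e); (11,15,e); (13,10,e); (13,15,e)
final:
nodes: 1:a, 2:a, 5:b, 6:c, 8:c, 9:a, 10:b, 11:a, 13:c, 14:c, 15:b, 16:a
edges: (2,1,e); (2,6,e); (5,2,e); (6,8,e); (6,16,e); (9,11,e); (11,8,e); (11,15,e); (13,10,e); (13,15,e)


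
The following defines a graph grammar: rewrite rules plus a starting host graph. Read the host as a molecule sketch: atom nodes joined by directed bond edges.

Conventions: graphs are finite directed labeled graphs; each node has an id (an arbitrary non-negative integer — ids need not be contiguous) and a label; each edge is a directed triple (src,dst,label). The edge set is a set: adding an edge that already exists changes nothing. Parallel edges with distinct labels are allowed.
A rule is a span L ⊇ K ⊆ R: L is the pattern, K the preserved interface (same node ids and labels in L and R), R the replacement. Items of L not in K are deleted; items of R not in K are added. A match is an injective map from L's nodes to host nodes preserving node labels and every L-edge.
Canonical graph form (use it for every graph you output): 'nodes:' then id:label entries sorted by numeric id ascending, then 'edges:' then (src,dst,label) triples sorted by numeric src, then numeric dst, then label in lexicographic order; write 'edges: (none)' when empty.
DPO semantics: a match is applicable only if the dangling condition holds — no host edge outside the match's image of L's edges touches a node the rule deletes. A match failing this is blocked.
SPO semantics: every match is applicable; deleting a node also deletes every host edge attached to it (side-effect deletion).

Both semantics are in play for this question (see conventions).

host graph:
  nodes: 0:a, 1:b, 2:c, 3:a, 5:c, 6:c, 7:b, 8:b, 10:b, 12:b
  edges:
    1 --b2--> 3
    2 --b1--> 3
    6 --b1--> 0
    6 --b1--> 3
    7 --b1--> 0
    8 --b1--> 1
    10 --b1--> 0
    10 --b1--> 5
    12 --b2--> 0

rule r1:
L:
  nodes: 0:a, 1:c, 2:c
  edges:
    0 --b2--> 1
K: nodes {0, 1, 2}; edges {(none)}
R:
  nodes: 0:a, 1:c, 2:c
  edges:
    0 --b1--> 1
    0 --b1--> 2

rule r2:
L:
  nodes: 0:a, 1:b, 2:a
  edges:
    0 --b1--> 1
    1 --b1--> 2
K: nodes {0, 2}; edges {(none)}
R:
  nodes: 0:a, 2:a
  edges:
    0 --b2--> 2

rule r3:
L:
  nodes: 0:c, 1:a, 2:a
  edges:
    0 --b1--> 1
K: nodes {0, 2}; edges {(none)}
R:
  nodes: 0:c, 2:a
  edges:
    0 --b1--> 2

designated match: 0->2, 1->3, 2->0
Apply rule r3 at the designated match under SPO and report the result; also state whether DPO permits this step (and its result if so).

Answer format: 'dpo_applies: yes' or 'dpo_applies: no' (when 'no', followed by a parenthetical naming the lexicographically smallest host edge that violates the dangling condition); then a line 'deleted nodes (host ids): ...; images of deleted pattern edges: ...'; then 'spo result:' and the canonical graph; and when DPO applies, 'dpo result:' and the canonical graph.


dpo_applies: no
(the rule deletes node 3, which keeps host edge (1,3,b2) outside the match image — the dangling condition fails, DPO blocks; SPO proceeds and side-deletes such edges)
deleted nodes (host ids): 3; images of deleted pattern edges: (2,3,b1)
spo result:
nodes: 0:a, 1:b, 2:c, 5:c, 6:c, 7:b, 8:b, 10:b, 12:b
edges: (2,0,b1); (6,0,b1); (7,0,b1); (8,1,b1); (10,0,b1); (10,5,b1); (12,0,b2)


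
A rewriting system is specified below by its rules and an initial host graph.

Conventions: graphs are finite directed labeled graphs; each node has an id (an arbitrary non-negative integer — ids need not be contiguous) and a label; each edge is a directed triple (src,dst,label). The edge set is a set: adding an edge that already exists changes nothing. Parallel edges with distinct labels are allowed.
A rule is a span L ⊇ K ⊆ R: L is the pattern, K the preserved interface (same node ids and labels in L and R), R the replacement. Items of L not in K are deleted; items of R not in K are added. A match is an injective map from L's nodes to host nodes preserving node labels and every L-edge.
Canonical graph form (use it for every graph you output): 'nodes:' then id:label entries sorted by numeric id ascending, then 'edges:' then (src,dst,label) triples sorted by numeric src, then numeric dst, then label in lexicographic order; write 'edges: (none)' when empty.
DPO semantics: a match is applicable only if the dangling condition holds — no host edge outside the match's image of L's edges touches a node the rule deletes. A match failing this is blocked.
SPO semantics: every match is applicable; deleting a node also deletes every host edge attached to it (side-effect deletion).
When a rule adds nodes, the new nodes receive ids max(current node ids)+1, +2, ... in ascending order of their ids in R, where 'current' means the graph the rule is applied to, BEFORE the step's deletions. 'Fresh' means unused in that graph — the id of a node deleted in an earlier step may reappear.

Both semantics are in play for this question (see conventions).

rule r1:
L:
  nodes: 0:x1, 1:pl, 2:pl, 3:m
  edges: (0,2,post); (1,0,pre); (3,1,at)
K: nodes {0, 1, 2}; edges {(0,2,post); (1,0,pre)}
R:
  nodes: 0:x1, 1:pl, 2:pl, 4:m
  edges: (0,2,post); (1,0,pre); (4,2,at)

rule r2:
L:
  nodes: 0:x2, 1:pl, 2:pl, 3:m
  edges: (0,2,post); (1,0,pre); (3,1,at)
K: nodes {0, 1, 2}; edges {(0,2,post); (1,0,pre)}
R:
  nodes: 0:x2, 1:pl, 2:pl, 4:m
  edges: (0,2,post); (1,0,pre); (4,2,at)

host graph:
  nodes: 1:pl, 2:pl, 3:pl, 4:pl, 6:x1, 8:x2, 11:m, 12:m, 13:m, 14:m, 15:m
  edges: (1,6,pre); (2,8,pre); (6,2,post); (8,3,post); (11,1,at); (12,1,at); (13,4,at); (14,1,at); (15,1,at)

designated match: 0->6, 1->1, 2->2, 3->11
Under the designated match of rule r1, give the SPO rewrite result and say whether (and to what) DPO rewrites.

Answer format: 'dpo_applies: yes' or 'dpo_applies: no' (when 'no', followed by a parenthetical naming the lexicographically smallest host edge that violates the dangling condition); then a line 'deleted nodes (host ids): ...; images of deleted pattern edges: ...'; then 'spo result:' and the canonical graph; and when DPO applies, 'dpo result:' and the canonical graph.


dpo_applies: yes
deleted nodes (host ids): 11; images of deleted pattern edges: (11,1,at)
spo result:
nodes: 1:pl, 2:pl, 3:pl, 4:pl, 6:x1, 8:x2, 12:m, 13:m, 14:m, 15:m, 16:m
edges: (1,6,pre); (2,8,pre); (6,2,post); (8,3,post); (12,1,at); (13,4,at); (14,1,at); (15,1,at); (16,2,at)
dpo result:
nodes: 1:pl, 2:pl, 3:pl, 4:pl, 6:x1, 8:x2, 12:m, 13:m, 14:m, 15:m, 16:m
edges: (1,6,pre); (2,8,pre); (6,2,post); (8,3,post); (12,1,at); (13,4,at); (14,1,at); (15,1,at); (16,2,at)


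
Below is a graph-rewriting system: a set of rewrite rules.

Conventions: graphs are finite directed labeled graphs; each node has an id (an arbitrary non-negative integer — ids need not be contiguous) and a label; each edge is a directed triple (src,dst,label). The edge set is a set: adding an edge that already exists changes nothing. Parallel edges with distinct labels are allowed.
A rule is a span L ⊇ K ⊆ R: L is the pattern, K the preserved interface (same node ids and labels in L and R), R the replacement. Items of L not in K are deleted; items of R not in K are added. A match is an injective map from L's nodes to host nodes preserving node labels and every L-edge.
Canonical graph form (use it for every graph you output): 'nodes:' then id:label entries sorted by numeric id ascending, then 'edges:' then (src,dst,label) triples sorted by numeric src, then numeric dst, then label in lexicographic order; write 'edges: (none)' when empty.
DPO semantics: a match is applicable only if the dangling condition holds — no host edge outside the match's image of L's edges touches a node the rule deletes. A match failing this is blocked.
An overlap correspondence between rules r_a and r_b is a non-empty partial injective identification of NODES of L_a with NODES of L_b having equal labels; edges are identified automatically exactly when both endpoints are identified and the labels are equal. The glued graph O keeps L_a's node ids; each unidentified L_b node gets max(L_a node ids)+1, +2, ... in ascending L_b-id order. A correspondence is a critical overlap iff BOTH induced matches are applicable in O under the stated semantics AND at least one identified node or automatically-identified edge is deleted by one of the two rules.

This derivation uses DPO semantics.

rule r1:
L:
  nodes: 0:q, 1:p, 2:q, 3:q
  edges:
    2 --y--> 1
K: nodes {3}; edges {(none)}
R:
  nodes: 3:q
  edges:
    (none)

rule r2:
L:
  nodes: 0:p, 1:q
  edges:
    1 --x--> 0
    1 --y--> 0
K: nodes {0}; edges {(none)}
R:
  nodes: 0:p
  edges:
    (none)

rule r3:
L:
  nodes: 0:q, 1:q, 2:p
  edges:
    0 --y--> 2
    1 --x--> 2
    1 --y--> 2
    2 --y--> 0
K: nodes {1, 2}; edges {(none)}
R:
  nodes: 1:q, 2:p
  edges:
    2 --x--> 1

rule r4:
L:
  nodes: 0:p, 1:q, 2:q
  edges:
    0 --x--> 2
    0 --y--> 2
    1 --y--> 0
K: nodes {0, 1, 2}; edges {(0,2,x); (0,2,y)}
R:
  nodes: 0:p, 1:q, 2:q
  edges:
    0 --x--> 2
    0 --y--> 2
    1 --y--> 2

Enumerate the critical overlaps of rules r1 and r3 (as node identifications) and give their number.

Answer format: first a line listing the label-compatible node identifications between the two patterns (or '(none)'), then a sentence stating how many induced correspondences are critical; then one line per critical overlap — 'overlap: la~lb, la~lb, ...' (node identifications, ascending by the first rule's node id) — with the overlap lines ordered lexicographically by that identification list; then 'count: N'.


label-compatible node identifications between L(r1) and L(r3): 0~0, 0~1, 1~2, 2~0, 2~1, 3~0, 3~1
1 of the induced correspondences is a critical overlap of r1 and r3.
overlap: 3~0
count: 1


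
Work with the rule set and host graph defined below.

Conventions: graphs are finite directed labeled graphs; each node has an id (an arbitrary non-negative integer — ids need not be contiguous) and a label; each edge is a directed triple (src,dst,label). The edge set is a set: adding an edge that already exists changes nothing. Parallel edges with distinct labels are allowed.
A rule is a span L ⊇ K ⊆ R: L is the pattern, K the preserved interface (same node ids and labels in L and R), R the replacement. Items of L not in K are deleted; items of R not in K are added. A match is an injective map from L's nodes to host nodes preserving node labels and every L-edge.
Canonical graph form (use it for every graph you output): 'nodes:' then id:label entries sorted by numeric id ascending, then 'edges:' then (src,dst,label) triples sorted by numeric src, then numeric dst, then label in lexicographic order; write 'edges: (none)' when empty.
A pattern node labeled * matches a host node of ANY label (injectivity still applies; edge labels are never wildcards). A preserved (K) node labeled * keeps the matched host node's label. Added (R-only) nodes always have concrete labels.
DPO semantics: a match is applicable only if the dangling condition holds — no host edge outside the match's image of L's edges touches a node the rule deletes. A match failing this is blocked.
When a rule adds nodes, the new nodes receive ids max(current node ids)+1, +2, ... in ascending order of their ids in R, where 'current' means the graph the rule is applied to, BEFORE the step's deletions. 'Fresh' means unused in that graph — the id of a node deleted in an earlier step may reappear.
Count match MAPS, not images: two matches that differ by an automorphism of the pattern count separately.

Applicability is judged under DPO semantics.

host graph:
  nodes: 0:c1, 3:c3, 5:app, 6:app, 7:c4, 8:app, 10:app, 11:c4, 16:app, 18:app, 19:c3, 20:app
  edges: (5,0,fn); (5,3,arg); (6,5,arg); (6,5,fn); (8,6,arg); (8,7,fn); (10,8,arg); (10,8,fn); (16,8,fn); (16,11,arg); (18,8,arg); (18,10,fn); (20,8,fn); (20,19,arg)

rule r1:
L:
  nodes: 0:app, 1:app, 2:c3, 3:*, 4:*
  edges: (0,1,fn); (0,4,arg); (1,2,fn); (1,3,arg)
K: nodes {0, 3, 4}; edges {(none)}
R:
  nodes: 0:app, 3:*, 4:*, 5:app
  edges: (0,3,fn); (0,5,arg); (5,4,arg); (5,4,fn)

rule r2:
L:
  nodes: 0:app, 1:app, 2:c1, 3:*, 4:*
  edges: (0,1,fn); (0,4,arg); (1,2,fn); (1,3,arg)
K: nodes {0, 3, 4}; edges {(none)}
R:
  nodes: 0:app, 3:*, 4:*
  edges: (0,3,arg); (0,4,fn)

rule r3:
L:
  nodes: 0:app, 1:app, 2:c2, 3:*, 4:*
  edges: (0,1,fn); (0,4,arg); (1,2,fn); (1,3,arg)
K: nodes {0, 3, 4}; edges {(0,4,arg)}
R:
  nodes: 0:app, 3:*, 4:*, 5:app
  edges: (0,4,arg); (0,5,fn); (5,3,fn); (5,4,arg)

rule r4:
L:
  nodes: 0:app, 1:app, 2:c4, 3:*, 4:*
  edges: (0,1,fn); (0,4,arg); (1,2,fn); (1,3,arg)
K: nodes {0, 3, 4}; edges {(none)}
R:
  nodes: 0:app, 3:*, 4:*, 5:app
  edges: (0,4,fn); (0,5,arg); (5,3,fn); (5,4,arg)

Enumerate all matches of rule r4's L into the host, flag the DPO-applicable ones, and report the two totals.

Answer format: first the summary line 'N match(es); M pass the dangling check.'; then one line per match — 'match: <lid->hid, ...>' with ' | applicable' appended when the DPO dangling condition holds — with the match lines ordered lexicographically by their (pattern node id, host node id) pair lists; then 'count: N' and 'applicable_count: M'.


2 match(es); 0 pass the dangling check.
match: 0->16, 1->8, 2->7, 3->6, 4->11
match: 0->20, 1->8, 2->7, 3->6, 4->19
count: 2
applicable_count: 0
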